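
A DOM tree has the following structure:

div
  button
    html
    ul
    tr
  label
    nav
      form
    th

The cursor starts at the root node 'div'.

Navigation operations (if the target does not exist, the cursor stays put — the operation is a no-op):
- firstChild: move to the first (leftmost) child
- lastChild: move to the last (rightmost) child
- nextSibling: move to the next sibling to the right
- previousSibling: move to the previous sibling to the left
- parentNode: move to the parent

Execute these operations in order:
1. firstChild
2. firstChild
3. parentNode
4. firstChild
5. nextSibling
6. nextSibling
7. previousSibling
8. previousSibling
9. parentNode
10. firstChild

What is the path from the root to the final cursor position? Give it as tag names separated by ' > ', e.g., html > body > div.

After 1 (firstChild): button
After 2 (firstChild): html
After 3 (parentNode): button
After 4 (firstChild): html
After 5 (nextSibling): ul
After 6 (nextSibling): tr
After 7 (previousSibling): ul
After 8 (previousSibling): html
After 9 (parentNode): button
After 10 (firstChild): html

Answer: div > button > html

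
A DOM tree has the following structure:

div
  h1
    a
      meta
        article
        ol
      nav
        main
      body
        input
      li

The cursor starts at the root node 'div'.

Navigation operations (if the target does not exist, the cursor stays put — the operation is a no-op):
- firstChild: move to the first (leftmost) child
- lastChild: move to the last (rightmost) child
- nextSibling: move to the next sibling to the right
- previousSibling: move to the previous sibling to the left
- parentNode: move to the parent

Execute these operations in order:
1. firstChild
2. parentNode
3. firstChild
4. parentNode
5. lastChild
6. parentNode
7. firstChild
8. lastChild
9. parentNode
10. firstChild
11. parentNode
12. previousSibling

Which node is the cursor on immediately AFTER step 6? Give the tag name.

Answer: div

Derivation:
After 1 (firstChild): h1
After 2 (parentNode): div
After 3 (firstChild): h1
After 4 (parentNode): div
After 5 (lastChild): h1
After 6 (parentNode): div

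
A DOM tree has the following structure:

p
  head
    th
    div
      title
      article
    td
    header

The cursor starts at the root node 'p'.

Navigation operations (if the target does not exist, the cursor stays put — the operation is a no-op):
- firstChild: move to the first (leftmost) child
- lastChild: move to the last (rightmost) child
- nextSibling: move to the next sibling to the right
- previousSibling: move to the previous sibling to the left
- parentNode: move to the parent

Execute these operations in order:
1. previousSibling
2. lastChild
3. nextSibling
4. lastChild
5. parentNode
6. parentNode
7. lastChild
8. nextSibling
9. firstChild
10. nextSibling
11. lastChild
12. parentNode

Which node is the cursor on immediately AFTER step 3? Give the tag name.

After 1 (previousSibling): p (no-op, stayed)
After 2 (lastChild): head
After 3 (nextSibling): head (no-op, stayed)

Answer: head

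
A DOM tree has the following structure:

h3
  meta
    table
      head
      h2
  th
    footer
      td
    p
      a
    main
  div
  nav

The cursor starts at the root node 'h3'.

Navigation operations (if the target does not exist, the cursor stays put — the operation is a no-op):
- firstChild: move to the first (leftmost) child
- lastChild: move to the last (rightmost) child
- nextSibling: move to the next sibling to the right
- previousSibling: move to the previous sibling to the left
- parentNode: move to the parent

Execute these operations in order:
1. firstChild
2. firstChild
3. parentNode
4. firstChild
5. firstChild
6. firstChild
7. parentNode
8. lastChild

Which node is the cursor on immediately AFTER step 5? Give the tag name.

Answer: head

Derivation:
After 1 (firstChild): meta
After 2 (firstChild): table
After 3 (parentNode): meta
After 4 (firstChild): table
After 5 (firstChild): head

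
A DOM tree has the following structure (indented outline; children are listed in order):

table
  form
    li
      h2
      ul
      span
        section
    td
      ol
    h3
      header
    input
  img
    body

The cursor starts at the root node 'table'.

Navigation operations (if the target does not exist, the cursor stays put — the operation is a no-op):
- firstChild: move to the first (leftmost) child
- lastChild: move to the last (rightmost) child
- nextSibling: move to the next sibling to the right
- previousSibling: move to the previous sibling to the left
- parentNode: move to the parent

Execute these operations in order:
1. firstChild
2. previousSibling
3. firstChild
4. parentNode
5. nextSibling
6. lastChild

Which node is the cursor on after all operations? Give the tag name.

Answer: body

Derivation:
After 1 (firstChild): form
After 2 (previousSibling): form (no-op, stayed)
After 3 (firstChild): li
After 4 (parentNode): form
After 5 (nextSibling): img
After 6 (lastChild): body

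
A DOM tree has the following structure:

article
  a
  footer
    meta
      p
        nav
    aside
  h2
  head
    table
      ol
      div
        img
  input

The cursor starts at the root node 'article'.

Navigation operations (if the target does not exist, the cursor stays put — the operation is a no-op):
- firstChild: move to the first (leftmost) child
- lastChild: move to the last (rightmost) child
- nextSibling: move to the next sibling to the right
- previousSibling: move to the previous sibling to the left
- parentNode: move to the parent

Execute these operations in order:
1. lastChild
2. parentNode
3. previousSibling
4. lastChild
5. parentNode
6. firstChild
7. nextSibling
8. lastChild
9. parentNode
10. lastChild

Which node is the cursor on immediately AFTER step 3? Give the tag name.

Answer: article

Derivation:
After 1 (lastChild): input
After 2 (parentNode): article
After 3 (previousSibling): article (no-op, stayed)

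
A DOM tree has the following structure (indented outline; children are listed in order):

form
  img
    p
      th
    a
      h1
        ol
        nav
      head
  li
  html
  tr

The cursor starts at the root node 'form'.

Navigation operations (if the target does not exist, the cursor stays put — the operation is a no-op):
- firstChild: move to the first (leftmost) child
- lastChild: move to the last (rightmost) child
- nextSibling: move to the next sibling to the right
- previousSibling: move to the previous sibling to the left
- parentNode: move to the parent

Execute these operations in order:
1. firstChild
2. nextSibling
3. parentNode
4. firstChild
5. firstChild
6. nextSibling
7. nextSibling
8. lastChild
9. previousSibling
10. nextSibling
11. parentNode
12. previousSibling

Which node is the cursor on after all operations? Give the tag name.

After 1 (firstChild): img
After 2 (nextSibling): li
After 3 (parentNode): form
After 4 (firstChild): img
After 5 (firstChild): p
After 6 (nextSibling): a
After 7 (nextSibling): a (no-op, stayed)
After 8 (lastChild): head
After 9 (previousSibling): h1
After 10 (nextSibling): head
After 11 (parentNode): a
After 12 (previousSibling): p

Answer: p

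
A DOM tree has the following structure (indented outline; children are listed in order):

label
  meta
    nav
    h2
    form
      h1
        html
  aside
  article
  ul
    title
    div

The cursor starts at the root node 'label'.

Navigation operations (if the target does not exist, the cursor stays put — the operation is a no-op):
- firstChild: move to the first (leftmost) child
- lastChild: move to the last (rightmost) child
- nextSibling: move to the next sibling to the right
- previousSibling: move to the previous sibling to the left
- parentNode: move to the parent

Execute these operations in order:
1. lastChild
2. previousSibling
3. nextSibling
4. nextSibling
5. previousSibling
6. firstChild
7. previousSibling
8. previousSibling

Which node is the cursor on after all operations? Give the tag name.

After 1 (lastChild): ul
After 2 (previousSibling): article
After 3 (nextSibling): ul
After 4 (nextSibling): ul (no-op, stayed)
After 5 (previousSibling): article
After 6 (firstChild): article (no-op, stayed)
After 7 (previousSibling): aside
After 8 (previousSibling): meta

Answer: meta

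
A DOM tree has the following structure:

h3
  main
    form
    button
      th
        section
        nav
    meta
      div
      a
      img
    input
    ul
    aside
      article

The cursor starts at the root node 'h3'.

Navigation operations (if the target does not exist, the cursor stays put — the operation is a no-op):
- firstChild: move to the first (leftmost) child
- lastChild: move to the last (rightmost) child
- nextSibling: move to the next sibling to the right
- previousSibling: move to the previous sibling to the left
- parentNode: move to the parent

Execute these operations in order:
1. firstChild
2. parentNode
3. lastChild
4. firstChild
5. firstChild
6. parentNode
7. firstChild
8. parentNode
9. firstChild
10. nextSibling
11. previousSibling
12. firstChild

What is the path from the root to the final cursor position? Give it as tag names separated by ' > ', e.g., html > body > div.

Answer: h3 > main > form

Derivation:
After 1 (firstChild): main
After 2 (parentNode): h3
After 3 (lastChild): main
After 4 (firstChild): form
After 5 (firstChild): form (no-op, stayed)
After 6 (parentNode): main
After 7 (firstChild): form
After 8 (parentNode): main
After 9 (firstChild): form
After 10 (nextSibling): button
After 11 (previousSibling): form
After 12 (firstChild): form (no-op, stayed)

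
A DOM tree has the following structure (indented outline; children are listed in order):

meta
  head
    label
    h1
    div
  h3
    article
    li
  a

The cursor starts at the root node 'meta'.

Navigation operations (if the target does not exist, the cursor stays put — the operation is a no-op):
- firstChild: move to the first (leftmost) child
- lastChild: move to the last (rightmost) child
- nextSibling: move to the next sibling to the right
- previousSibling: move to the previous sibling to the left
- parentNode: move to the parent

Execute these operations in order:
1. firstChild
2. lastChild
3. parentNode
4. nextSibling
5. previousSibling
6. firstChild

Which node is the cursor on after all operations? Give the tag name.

After 1 (firstChild): head
After 2 (lastChild): div
After 3 (parentNode): head
After 4 (nextSibling): h3
After 5 (previousSibling): head
After 6 (firstChild): label

Answer: label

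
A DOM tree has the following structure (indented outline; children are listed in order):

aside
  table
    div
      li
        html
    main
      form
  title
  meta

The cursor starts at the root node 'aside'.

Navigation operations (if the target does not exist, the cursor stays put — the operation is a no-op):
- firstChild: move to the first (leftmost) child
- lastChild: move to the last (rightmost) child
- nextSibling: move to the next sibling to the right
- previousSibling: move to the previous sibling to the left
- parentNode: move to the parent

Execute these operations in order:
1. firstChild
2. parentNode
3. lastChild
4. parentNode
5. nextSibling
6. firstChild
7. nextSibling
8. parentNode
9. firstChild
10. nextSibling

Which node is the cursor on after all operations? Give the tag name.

Answer: title

Derivation:
After 1 (firstChild): table
After 2 (parentNode): aside
After 3 (lastChild): meta
After 4 (parentNode): aside
After 5 (nextSibling): aside (no-op, stayed)
After 6 (firstChild): table
After 7 (nextSibling): title
After 8 (parentNode): aside
After 9 (firstChild): table
After 10 (nextSibling): title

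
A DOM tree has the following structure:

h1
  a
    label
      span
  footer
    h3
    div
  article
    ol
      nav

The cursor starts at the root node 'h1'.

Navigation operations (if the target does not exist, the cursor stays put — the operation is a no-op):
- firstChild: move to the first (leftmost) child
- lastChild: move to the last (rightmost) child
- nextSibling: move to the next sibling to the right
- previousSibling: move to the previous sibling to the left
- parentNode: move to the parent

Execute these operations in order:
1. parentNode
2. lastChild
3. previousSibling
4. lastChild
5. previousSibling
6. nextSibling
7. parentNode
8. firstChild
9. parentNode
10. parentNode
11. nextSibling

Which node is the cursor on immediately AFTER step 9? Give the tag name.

After 1 (parentNode): h1 (no-op, stayed)
After 2 (lastChild): article
After 3 (previousSibling): footer
After 4 (lastChild): div
After 5 (previousSibling): h3
After 6 (nextSibling): div
After 7 (parentNode): footer
After 8 (firstChild): h3
After 9 (parentNode): footer

Answer: footer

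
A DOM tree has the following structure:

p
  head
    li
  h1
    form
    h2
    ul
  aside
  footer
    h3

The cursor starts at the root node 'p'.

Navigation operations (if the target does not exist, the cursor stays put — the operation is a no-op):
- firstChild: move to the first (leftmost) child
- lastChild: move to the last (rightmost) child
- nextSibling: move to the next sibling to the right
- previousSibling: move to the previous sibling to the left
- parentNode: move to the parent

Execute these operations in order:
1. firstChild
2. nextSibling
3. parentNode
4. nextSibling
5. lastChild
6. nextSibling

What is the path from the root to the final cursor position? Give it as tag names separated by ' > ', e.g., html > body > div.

After 1 (firstChild): head
After 2 (nextSibling): h1
After 3 (parentNode): p
After 4 (nextSibling): p (no-op, stayed)
After 5 (lastChild): footer
After 6 (nextSibling): footer (no-op, stayed)

Answer: p > footer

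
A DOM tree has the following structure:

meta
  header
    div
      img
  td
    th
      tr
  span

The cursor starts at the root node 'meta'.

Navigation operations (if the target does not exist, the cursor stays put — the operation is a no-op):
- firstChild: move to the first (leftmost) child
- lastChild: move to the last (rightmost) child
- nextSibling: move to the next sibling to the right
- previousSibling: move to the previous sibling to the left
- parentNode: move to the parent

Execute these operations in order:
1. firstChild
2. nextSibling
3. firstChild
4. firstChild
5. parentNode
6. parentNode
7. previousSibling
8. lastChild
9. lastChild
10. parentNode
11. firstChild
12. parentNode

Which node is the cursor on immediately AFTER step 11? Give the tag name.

After 1 (firstChild): header
After 2 (nextSibling): td
After 3 (firstChild): th
After 4 (firstChild): tr
After 5 (parentNode): th
After 6 (parentNode): td
After 7 (previousSibling): header
After 8 (lastChild): div
After 9 (lastChild): img
After 10 (parentNode): div
After 11 (firstChild): img

Answer: img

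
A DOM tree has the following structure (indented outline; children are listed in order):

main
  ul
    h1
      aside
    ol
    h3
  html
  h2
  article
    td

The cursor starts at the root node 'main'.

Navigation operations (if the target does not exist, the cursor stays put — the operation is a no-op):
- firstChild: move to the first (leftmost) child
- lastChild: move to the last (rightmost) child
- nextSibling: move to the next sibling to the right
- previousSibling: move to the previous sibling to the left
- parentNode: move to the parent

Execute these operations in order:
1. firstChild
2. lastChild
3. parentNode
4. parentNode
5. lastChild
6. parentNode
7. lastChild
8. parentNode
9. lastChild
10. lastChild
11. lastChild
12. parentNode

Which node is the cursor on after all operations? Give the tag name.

Answer: article

Derivation:
After 1 (firstChild): ul
After 2 (lastChild): h3
After 3 (parentNode): ul
After 4 (parentNode): main
After 5 (lastChild): article
After 6 (parentNode): main
After 7 (lastChild): article
After 8 (parentNode): main
After 9 (lastChild): article
After 10 (lastChild): td
After 11 (lastChild): td (no-op, stayed)
After 12 (parentNode): article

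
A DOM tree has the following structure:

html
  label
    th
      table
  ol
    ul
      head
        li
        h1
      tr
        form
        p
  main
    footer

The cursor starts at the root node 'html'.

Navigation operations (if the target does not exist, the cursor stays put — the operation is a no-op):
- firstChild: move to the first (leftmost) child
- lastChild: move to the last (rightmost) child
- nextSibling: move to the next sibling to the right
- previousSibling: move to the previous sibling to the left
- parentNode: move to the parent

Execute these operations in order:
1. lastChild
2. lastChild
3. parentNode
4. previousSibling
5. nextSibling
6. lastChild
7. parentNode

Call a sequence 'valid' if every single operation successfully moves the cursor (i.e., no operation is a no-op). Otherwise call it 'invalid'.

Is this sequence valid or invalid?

Answer: valid

Derivation:
After 1 (lastChild): main
After 2 (lastChild): footer
After 3 (parentNode): main
After 4 (previousSibling): ol
After 5 (nextSibling): main
After 6 (lastChild): footer
After 7 (parentNode): main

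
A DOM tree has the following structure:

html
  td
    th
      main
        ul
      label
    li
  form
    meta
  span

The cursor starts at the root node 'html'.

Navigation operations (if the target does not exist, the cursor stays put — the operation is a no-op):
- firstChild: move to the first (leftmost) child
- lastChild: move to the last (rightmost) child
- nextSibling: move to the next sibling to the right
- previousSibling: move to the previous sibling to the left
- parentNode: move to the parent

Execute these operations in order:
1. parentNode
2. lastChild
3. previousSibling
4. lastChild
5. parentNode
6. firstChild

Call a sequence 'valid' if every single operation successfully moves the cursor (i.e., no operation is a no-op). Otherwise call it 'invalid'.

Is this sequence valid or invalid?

Answer: invalid

Derivation:
After 1 (parentNode): html (no-op, stayed)
After 2 (lastChild): span
After 3 (previousSibling): form
After 4 (lastChild): meta
After 5 (parentNode): form
After 6 (firstChild): meta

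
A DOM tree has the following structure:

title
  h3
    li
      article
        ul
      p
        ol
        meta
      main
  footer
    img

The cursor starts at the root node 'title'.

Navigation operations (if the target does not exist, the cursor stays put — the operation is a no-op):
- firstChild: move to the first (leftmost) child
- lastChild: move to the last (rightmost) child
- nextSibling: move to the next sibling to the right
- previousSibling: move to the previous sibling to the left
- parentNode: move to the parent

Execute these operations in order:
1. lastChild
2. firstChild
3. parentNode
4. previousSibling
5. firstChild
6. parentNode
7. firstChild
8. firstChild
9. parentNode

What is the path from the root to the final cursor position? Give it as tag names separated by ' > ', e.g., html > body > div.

After 1 (lastChild): footer
After 2 (firstChild): img
After 3 (parentNode): footer
After 4 (previousSibling): h3
After 5 (firstChild): li
After 6 (parentNode): h3
After 7 (firstChild): li
After 8 (firstChild): article
After 9 (parentNode): li

Answer: title > h3 > li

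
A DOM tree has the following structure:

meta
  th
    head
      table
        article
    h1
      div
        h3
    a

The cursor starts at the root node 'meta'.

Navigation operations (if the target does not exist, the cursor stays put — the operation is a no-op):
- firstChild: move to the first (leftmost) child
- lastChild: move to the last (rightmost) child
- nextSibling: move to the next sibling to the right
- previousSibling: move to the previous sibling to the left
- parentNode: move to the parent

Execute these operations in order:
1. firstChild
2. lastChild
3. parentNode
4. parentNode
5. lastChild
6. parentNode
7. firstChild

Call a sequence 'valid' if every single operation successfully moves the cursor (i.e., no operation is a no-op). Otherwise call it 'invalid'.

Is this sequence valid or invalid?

Answer: valid

Derivation:
After 1 (firstChild): th
After 2 (lastChild): a
After 3 (parentNode): th
After 4 (parentNode): meta
After 5 (lastChild): th
After 6 (parentNode): meta
After 7 (firstChild): th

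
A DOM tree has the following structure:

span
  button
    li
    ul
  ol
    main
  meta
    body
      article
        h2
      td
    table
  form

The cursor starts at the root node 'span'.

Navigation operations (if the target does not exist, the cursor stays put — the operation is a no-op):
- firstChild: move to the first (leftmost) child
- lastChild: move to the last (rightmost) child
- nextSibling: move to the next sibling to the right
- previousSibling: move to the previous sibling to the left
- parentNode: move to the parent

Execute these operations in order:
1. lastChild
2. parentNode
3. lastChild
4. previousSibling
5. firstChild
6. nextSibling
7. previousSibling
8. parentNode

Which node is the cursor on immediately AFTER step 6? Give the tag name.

After 1 (lastChild): form
After 2 (parentNode): span
After 3 (lastChild): form
After 4 (previousSibling): meta
After 5 (firstChild): body
After 6 (nextSibling): table

Answer: table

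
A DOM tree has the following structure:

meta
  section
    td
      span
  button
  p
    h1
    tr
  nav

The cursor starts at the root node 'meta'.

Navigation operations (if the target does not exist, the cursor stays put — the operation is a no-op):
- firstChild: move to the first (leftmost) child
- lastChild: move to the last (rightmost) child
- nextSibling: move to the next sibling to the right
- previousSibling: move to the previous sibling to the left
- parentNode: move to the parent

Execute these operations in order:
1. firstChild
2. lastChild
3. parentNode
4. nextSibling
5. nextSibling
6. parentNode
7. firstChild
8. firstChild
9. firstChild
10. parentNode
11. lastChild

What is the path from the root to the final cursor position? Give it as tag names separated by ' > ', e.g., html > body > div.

After 1 (firstChild): section
After 2 (lastChild): td
After 3 (parentNode): section
After 4 (nextSibling): button
After 5 (nextSibling): p
After 6 (parentNode): meta
After 7 (firstChild): section
After 8 (firstChild): td
After 9 (firstChild): span
After 10 (parentNode): td
After 11 (lastChild): span

Answer: meta > section > td > span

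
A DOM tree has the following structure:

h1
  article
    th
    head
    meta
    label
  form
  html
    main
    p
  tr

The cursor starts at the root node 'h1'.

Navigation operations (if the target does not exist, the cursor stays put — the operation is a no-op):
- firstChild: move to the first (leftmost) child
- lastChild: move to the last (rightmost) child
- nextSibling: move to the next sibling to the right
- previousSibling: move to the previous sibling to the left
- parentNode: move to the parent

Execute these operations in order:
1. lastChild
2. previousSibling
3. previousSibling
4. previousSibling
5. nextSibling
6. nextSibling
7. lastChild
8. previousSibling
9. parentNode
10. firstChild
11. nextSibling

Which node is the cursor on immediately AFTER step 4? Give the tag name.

Answer: article

Derivation:
After 1 (lastChild): tr
After 2 (previousSibling): html
After 3 (previousSibling): form
After 4 (previousSibling): article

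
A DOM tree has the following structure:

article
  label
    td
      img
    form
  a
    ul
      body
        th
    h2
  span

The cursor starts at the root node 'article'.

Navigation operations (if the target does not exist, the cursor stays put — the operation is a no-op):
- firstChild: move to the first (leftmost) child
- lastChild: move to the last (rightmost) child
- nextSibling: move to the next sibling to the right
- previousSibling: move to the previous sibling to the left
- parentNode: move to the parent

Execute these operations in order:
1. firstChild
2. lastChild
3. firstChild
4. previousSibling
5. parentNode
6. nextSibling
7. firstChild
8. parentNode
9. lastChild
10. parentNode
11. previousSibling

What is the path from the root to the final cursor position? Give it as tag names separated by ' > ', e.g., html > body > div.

Answer: article > label

Derivation:
After 1 (firstChild): label
After 2 (lastChild): form
After 3 (firstChild): form (no-op, stayed)
After 4 (previousSibling): td
After 5 (parentNode): label
After 6 (nextSibling): a
After 7 (firstChild): ul
After 8 (parentNode): a
After 9 (lastChild): h2
After 10 (parentNode): a
After 11 (previousSibling): label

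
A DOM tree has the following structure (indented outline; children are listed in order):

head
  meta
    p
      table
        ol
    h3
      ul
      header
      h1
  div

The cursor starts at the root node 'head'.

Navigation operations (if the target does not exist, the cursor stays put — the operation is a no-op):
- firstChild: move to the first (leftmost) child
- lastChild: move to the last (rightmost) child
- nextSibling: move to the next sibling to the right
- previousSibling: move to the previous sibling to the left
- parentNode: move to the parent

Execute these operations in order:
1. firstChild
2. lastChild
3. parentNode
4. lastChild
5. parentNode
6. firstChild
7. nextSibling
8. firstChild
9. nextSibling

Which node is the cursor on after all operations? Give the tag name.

After 1 (firstChild): meta
After 2 (lastChild): h3
After 3 (parentNode): meta
After 4 (lastChild): h3
After 5 (parentNode): meta
After 6 (firstChild): p
After 7 (nextSibling): h3
After 8 (firstChild): ul
After 9 (nextSibling): header

Answer: header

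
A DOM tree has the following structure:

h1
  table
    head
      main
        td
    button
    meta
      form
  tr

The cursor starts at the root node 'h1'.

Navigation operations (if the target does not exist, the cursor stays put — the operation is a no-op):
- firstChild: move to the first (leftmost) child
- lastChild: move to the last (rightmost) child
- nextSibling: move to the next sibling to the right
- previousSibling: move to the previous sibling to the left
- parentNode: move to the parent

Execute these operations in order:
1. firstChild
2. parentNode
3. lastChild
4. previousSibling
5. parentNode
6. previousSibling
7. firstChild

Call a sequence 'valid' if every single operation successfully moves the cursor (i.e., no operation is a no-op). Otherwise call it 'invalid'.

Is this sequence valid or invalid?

Answer: invalid

Derivation:
After 1 (firstChild): table
After 2 (parentNode): h1
After 3 (lastChild): tr
After 4 (previousSibling): table
After 5 (parentNode): h1
After 6 (previousSibling): h1 (no-op, stayed)
After 7 (firstChild): table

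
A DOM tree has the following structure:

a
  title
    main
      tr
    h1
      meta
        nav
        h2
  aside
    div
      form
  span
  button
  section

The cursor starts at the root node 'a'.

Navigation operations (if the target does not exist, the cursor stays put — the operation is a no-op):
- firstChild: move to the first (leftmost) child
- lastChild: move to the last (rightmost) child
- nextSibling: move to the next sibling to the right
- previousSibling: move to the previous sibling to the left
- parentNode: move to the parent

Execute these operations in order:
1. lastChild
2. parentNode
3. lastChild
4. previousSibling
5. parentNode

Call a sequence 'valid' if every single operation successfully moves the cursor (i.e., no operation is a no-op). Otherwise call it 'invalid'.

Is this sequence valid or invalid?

After 1 (lastChild): section
After 2 (parentNode): a
After 3 (lastChild): section
After 4 (previousSibling): button
After 5 (parentNode): a

Answer: valid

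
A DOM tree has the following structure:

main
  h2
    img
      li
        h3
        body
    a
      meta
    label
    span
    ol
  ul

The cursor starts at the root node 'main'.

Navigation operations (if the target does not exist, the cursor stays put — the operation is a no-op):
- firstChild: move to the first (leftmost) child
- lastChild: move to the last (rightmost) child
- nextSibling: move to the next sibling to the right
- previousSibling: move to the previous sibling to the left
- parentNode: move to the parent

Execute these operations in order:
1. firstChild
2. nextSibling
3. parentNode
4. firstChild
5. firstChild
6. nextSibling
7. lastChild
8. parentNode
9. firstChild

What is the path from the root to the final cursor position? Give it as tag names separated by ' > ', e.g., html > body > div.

After 1 (firstChild): h2
After 2 (nextSibling): ul
After 3 (parentNode): main
After 4 (firstChild): h2
After 5 (firstChild): img
After 6 (nextSibling): a
After 7 (lastChild): meta
After 8 (parentNode): a
After 9 (firstChild): meta

Answer: main > h2 > a > meta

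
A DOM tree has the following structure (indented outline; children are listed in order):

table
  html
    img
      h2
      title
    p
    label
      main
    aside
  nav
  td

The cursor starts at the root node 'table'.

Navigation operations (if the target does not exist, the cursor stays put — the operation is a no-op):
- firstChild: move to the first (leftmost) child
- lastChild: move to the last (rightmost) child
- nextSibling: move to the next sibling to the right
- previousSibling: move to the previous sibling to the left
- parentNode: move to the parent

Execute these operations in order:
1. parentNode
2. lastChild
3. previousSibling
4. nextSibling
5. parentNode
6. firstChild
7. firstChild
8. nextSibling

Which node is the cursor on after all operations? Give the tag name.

After 1 (parentNode): table (no-op, stayed)
After 2 (lastChild): td
After 3 (previousSibling): nav
After 4 (nextSibling): td
After 5 (parentNode): table
After 6 (firstChild): html
After 7 (firstChild): img
After 8 (nextSibling): p

Answer: p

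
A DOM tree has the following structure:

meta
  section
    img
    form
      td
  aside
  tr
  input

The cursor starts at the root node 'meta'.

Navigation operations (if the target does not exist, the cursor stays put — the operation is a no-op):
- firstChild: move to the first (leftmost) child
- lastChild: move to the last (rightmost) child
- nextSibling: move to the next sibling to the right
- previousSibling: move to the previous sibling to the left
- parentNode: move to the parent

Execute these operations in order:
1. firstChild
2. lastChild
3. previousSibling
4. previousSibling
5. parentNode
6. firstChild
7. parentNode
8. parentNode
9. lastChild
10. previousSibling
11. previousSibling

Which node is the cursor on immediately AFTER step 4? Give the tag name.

Answer: img

Derivation:
After 1 (firstChild): section
After 2 (lastChild): form
After 3 (previousSibling): img
After 4 (previousSibling): img (no-op, stayed)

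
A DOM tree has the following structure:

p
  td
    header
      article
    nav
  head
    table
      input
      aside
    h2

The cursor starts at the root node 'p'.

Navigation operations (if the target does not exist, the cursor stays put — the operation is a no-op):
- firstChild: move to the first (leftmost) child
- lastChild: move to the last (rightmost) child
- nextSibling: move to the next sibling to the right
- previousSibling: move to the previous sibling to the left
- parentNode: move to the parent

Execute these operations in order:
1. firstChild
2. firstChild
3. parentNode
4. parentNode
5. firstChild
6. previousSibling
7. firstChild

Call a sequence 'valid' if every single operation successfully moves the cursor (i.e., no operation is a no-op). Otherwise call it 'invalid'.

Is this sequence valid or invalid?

After 1 (firstChild): td
After 2 (firstChild): header
After 3 (parentNode): td
After 4 (parentNode): p
After 5 (firstChild): td
After 6 (previousSibling): td (no-op, stayed)
After 7 (firstChild): header

Answer: invalid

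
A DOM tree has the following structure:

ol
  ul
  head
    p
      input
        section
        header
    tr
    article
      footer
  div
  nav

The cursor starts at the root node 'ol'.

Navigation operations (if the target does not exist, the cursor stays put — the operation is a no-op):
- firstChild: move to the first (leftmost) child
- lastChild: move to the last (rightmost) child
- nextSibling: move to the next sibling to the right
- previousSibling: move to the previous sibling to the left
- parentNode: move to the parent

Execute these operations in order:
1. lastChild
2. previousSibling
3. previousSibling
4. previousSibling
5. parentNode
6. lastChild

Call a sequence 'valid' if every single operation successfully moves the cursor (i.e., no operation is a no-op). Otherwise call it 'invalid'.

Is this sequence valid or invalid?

After 1 (lastChild): nav
After 2 (previousSibling): div
After 3 (previousSibling): head
After 4 (previousSibling): ul
After 5 (parentNode): ol
After 6 (lastChild): nav

Answer: valid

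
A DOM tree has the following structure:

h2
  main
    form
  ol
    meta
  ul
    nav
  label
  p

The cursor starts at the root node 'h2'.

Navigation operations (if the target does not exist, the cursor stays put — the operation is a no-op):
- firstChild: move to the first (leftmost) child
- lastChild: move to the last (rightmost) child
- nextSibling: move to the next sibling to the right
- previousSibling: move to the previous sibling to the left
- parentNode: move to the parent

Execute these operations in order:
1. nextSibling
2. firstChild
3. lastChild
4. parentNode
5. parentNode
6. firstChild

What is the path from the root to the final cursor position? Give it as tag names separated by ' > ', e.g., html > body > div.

Answer: h2 > main

Derivation:
After 1 (nextSibling): h2 (no-op, stayed)
After 2 (firstChild): main
After 3 (lastChild): form
After 4 (parentNode): main
After 5 (parentNode): h2
After 6 (firstChild): main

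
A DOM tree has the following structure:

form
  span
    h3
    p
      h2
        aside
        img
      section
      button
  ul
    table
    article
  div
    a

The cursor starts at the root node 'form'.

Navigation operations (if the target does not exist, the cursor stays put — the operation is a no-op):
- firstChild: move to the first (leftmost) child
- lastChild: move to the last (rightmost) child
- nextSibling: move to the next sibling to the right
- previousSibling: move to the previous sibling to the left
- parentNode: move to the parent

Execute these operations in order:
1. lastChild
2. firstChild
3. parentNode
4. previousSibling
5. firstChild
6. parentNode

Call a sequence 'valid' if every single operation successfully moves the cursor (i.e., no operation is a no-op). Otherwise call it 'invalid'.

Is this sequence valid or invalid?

Answer: valid

Derivation:
After 1 (lastChild): div
After 2 (firstChild): a
After 3 (parentNode): div
After 4 (previousSibling): ul
After 5 (firstChild): table
After 6 (parentNode): ul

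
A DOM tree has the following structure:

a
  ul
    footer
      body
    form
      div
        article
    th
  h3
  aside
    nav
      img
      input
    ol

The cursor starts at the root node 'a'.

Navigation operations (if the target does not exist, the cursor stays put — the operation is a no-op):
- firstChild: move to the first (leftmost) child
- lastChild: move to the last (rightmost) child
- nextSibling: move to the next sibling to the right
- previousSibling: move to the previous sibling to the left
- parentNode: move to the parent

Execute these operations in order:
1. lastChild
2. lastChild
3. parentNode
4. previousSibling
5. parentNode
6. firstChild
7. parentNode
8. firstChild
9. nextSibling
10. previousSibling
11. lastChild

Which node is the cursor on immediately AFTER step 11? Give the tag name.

After 1 (lastChild): aside
After 2 (lastChild): ol
After 3 (parentNode): aside
After 4 (previousSibling): h3
After 5 (parentNode): a
After 6 (firstChild): ul
After 7 (parentNode): a
After 8 (firstChild): ul
After 9 (nextSibling): h3
After 10 (previousSibling): ul
After 11 (lastChild): th

Answer: th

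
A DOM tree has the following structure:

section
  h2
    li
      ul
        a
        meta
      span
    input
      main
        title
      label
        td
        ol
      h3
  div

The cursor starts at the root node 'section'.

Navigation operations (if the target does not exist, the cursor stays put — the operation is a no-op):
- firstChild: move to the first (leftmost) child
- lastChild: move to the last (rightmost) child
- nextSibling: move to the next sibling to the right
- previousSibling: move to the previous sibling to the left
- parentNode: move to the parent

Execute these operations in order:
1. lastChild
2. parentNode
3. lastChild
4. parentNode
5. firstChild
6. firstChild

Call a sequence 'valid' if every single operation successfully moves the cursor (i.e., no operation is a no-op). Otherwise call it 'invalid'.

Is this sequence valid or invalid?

After 1 (lastChild): div
After 2 (parentNode): section
After 3 (lastChild): div
After 4 (parentNode): section
After 5 (firstChild): h2
After 6 (firstChild): li

Answer: valid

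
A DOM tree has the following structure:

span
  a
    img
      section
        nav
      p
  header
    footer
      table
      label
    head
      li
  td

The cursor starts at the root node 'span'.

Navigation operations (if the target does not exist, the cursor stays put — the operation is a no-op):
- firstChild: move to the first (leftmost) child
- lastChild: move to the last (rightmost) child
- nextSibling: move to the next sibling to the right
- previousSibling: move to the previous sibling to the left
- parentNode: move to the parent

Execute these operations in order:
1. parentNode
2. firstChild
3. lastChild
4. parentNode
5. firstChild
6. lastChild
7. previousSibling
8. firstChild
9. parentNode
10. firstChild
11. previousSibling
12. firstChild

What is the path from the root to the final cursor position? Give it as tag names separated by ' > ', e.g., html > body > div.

Answer: span > a > img > section > nav

Derivation:
After 1 (parentNode): span (no-op, stayed)
After 2 (firstChild): a
After 3 (lastChild): img
After 4 (parentNode): a
After 5 (firstChild): img
After 6 (lastChild): p
After 7 (previousSibling): section
After 8 (firstChild): nav
After 9 (parentNode): section
After 10 (firstChild): nav
After 11 (previousSibling): nav (no-op, stayed)
After 12 (firstChild): nav (no-op, stayed)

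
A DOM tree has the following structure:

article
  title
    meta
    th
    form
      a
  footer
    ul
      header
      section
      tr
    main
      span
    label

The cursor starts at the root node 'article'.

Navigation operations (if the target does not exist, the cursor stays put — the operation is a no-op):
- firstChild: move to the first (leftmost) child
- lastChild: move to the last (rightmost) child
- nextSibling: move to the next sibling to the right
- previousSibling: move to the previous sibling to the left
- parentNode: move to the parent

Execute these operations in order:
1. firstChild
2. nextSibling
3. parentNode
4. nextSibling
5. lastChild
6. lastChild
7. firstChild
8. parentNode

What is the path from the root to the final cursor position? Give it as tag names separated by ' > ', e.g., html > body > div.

After 1 (firstChild): title
After 2 (nextSibling): footer
After 3 (parentNode): article
After 4 (nextSibling): article (no-op, stayed)
After 5 (lastChild): footer
After 6 (lastChild): label
After 7 (firstChild): label (no-op, stayed)
After 8 (parentNode): footer

Answer: article > footer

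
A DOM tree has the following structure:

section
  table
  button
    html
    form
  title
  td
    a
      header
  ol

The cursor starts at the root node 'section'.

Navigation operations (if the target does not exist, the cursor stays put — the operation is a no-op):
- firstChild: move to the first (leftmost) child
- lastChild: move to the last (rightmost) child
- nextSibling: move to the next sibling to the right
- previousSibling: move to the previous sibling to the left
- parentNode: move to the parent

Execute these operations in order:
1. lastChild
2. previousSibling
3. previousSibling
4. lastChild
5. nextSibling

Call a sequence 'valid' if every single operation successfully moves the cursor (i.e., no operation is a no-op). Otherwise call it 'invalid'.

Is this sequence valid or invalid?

Answer: invalid

Derivation:
After 1 (lastChild): ol
After 2 (previousSibling): td
After 3 (previousSibling): title
After 4 (lastChild): title (no-op, stayed)
After 5 (nextSibling): td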